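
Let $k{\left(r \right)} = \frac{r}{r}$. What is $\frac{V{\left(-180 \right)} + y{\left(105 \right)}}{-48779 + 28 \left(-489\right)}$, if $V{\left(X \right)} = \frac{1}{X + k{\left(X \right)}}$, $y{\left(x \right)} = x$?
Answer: $- \frac{18794}{11182309} \approx -0.0016807$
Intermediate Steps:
$k{\left(r \right)} = 1$
$V{\left(X \right)} = \frac{1}{1 + X}$ ($V{\left(X \right)} = \frac{1}{X + 1} = \frac{1}{1 + X}$)
$\frac{V{\left(-180 \right)} + y{\left(105 \right)}}{-48779 + 28 \left(-489\right)} = \frac{\frac{1}{1 - 180} + 105}{-48779 + 28 \left(-489\right)} = \frac{\frac{1}{-179} + 105}{-48779 - 13692} = \frac{- \frac{1}{179} + 105}{-62471} = \frac{18794}{179} \left(- \frac{1}{62471}\right) = - \frac{18794}{11182309}$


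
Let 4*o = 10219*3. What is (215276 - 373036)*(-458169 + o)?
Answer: 71071629360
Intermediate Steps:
o = 30657/4 (o = (10219*3)/4 = (¼)*30657 = 30657/4 ≈ 7664.3)
(215276 - 373036)*(-458169 + o) = (215276 - 373036)*(-458169 + 30657/4) = -157760*(-1802019/4) = 71071629360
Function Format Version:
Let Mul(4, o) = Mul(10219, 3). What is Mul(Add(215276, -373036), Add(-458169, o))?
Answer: 71071629360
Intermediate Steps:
o = Rational(30657, 4) (o = Mul(Rational(1, 4), Mul(10219, 3)) = Mul(Rational(1, 4), 30657) = Rational(30657, 4) ≈ 7664.3)
Mul(Add(215276, -373036), Add(-458169, o)) = Mul(Add(215276, -373036), Add(-458169, Rational(30657, 4))) = Mul(-157760, Rational(-1802019, 4)) = 71071629360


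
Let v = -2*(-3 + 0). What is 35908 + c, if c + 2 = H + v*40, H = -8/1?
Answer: 36138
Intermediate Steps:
H = -8 (H = -8*1 = -8)
v = 6 (v = -2*(-3) = 6)
c = 230 (c = -2 + (-8 + 6*40) = -2 + (-8 + 240) = -2 + 232 = 230)
35908 + c = 35908 + 230 = 36138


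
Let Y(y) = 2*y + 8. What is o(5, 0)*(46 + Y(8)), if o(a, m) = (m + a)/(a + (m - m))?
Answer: 70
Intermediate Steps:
o(a, m) = (a + m)/a (o(a, m) = (a + m)/(a + 0) = (a + m)/a)
Y(y) = 8 + 2*y
o(5, 0)*(46 + Y(8)) = ((5 + 0)/5)*(46 + (8 + 2*8)) = ((⅕)*5)*(46 + (8 + 16)) = 1*(46 + 24) = 1*70 = 70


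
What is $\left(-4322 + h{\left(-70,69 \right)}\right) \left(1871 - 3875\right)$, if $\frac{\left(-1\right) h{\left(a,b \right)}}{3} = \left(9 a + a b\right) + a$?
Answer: $-24585072$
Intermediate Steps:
$h{\left(a,b \right)} = - 30 a - 3 a b$ ($h{\left(a,b \right)} = - 3 \left(\left(9 a + a b\right) + a\right) = - 3 \left(10 a + a b\right) = - 30 a - 3 a b$)
$\left(-4322 + h{\left(-70,69 \right)}\right) \left(1871 - 3875\right) = \left(-4322 - - 210 \left(10 + 69\right)\right) \left(1871 - 3875\right) = \left(-4322 - \left(-210\right) 79\right) \left(-2004\right) = \left(-4322 + 16590\right) \left(-2004\right) = 12268 \left(-2004\right) = -24585072$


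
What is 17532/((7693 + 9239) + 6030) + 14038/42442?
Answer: 88869475/81212767 ≈ 1.0943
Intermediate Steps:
17532/((7693 + 9239) + 6030) + 14038/42442 = 17532/(16932 + 6030) + 14038*(1/42442) = 17532/22962 + 7019/21221 = 17532*(1/22962) + 7019/21221 = 2922/3827 + 7019/21221 = 88869475/81212767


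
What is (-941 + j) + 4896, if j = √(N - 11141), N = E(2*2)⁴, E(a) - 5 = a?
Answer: 3955 + 2*I*√1145 ≈ 3955.0 + 67.676*I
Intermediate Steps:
E(a) = 5 + a
N = 6561 (N = (5 + 2*2)⁴ = (5 + 4)⁴ = 9⁴ = 6561)
j = 2*I*√1145 (j = √(6561 - 11141) = √(-4580) = 2*I*√1145 ≈ 67.676*I)
(-941 + j) + 4896 = (-941 + 2*I*√1145) + 4896 = 3955 + 2*I*√1145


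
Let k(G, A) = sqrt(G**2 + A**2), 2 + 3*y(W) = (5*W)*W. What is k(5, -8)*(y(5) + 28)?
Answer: 69*sqrt(89) ≈ 650.94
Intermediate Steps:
y(W) = -2/3 + 5*W**2/3 (y(W) = -2/3 + ((5*W)*W)/3 = -2/3 + (5*W**2)/3 = -2/3 + 5*W**2/3)
k(G, A) = sqrt(A**2 + G**2)
k(5, -8)*(y(5) + 28) = sqrt((-8)**2 + 5**2)*((-2/3 + (5/3)*5**2) + 28) = sqrt(64 + 25)*((-2/3 + (5/3)*25) + 28) = sqrt(89)*((-2/3 + 125/3) + 28) = sqrt(89)*(41 + 28) = sqrt(89)*69 = 69*sqrt(89)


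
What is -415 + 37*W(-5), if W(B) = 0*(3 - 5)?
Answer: -415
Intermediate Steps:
W(B) = 0 (W(B) = 0*(-2) = 0)
-415 + 37*W(-5) = -415 + 37*0 = -415 + 0 = -415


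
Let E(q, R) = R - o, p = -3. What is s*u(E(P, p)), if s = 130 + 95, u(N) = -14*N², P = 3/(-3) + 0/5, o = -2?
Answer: -3150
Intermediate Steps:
P = -1 (P = 3*(-⅓) + 0*(⅕) = -1 + 0 = -1)
E(q, R) = 2 + R (E(q, R) = R - 1*(-2) = R + 2 = 2 + R)
s = 225
s*u(E(P, p)) = 225*(-14*(2 - 3)²) = 225*(-14*(-1)²) = 225*(-14*1) = 225*(-14) = -3150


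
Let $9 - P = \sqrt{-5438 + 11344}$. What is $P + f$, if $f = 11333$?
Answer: $11342 - \sqrt{5906} \approx 11265.0$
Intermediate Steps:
$P = 9 - \sqrt{5906}$ ($P = 9 - \sqrt{-5438 + 11344} = 9 - \sqrt{5906} \approx -67.85$)
$P + f = \left(9 - \sqrt{5906}\right) + 11333 = 11342 - \sqrt{5906}$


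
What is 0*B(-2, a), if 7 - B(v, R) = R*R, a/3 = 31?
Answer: 0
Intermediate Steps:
a = 93 (a = 3*31 = 93)
B(v, R) = 7 - R² (B(v, R) = 7 - R*R = 7 - R²)
0*B(-2, a) = 0*(7 - 1*93²) = 0*(7 - 1*8649) = 0*(7 - 8649) = 0*(-8642) = 0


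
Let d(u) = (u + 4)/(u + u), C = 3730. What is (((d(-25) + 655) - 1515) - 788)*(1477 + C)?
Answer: -428947453/50 ≈ -8.5789e+6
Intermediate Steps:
d(u) = (4 + u)/(2*u) (d(u) = (4 + u)/((2*u)) = (4 + u)*(1/(2*u)) = (4 + u)/(2*u))
(((d(-25) + 655) - 1515) - 788)*(1477 + C) = ((((½)*(4 - 25)/(-25) + 655) - 1515) - 788)*(1477 + 3730) = ((((½)*(-1/25)*(-21) + 655) - 1515) - 788)*5207 = (((21/50 + 655) - 1515) - 788)*5207 = ((32771/50 - 1515) - 788)*5207 = (-42979/50 - 788)*5207 = -82379/50*5207 = -428947453/50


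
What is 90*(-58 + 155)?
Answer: 8730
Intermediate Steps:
90*(-58 + 155) = 90*97 = 8730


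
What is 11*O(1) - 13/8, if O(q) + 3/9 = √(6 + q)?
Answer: -127/24 + 11*√7 ≈ 23.812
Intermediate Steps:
O(q) = -⅓ + √(6 + q)
11*O(1) - 13/8 = 11*(-⅓ + √(6 + 1)) - 13/8 = 11*(-⅓ + √7) - 13*⅛ = (-11/3 + 11*√7) - 13/8 = -127/24 + 11*√7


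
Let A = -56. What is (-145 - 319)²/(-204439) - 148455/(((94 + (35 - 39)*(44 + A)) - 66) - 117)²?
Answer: -30711904321/343661959 ≈ -89.367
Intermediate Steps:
(-145 - 319)²/(-204439) - 148455/(((94 + (35 - 39)*(44 + A)) - 66) - 117)² = (-145 - 319)²/(-204439) - 148455/(((94 + (35 - 39)*(44 - 56)) - 66) - 117)² = (-464)²*(-1/204439) - 148455/(((94 - 4*(-12)) - 66) - 117)² = 215296*(-1/204439) - 148455/(((94 + 48) - 66) - 117)² = -215296/204439 - 148455/((142 - 66) - 117)² = -215296/204439 - 148455/(76 - 117)² = -215296/204439 - 148455/((-41)²) = -215296/204439 - 148455/1681 = -30711904321/343661959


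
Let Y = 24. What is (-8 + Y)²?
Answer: 256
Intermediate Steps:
(-8 + Y)² = (-8 + 24)² = 16² = 256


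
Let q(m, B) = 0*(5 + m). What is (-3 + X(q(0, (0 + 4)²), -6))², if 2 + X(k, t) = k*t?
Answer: 25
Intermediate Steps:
q(m, B) = 0
X(k, t) = -2 + k*t
(-3 + X(q(0, (0 + 4)²), -6))² = (-3 + (-2 + 0*(-6)))² = (-3 + (-2 + 0))² = (-3 - 2)² = (-5)² = 25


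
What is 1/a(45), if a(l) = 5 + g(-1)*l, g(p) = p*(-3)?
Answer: 1/140 ≈ 0.0071429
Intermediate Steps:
g(p) = -3*p
a(l) = 5 + 3*l (a(l) = 5 + (-3*(-1))*l = 5 + 3*l)
1/a(45) = 1/(5 + 3*45) = 1/(5 + 135) = 1/140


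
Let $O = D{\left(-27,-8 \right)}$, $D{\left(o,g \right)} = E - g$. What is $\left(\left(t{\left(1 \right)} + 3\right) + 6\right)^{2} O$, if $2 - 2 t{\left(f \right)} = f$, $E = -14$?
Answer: $- \frac{1083}{2} \approx -541.5$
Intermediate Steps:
$t{\left(f \right)} = 1 - \frac{f}{2}$
$D{\left(o,g \right)} = -14 - g$
$O = -6$ ($O = -14 - -8 = -14 + 8 = -6$)
$\left(\left(t{\left(1 \right)} + 3\right) + 6\right)^{2} O = \left(\left(\left(1 - \frac{1}{2}\right) + 3\right) + 6\right)^{2} \left(-6\right) = \left(\left(\frac{1}{2} + 3\right) + 6\right)^{2} \left(-6\right) = \left(\frac{7}{2} + 6\right)^{2} \left(-6\right) = \left(\frac{19}{2}\right)^{2} \left(-6\right) = \frac{361}{4} \left(-6\right) = - \frac{1083}{2}$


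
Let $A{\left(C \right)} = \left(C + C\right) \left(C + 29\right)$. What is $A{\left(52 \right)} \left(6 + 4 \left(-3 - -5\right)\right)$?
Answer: $117936$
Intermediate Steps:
$A{\left(C \right)} = 2 C \left(29 + C\right)$
$A{\left(52 \right)} \left(6 + 4 \left(-3 - -5\right)\right) = 2 \cdot 52 \left(29 + 52\right) \left(6 + 4 \left(-3 - -5\right)\right) = 2 \cdot 52 \cdot 81 \left(6 + 4 \left(-3 + 5\right)\right) = 8424 \left(6 + 4 \cdot 2\right) = 8424 \left(6 + 8\right) = 8424 \cdot 14 = 117936$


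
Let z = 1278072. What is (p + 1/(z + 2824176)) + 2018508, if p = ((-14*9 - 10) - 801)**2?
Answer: 11882066980297/4102248 ≈ 2.8965e+6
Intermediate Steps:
p = 877969 (p = ((-126 - 10) - 801)**2 = (-136 - 801)**2 = (-937)**2 = 877969)
(p + 1/(z + 2824176)) + 2018508 = (877969 + 1/(1278072 + 2824176)) + 2018508 = (877969 + 1/4102248) + 2018508 = 3601646574313/4102248 + 2018508 = 11882066980297/4102248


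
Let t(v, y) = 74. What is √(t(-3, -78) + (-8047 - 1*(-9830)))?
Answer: √1857 ≈ 43.093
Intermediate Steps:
√(t(-3, -78) + (-8047 - 1*(-9830))) = √(74 + (-8047 - 1*(-9830))) = √(74 + (-8047 + 9830)) = √(74 + 1783) = √1857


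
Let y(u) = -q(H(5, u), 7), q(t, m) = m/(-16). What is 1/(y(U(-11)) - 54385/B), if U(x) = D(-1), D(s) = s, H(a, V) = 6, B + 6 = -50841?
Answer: 813552/1226089 ≈ 0.66353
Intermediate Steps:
B = -50847 (B = -6 - 50841 = -50847)
q(t, m) = -m/16 (q(t, m) = m*(-1/16) = -m/16)
U(x) = -1
y(u) = 7/16 (y(u) = -(-1)*7/16 = -1*(-7/16) = 7/16)
1/(y(U(-11)) - 54385/B) = 1/(7/16 - 54385/(-50847)) = 1/(7/16 - 54385*(-1/50847)) = 1/(7/16 + 54385/50847) = 1/(1226089/813552) = 813552/1226089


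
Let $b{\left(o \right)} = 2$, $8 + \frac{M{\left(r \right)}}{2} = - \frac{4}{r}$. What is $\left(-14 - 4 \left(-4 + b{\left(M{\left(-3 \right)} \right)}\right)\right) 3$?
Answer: $-18$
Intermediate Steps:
$M{\left(r \right)} = -16 - \frac{8}{r}$ ($M{\left(r \right)} = -16 + 2 \left(- \frac{4}{r}\right) = -16 - \frac{8}{r}$)
$\left(-14 - 4 \left(-4 + b{\left(M{\left(-3 \right)} \right)}\right)\right) 3 = \left(-14 - 4 \left(-4 + 2\right)\right) 3 = \left(-14 - -8\right) 3 = \left(-14 + 8\right) 3 = \left(-6\right) 3 = -18$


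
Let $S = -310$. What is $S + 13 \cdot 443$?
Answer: $5449$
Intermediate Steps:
$S + 13 \cdot 443 = -310 + 13 \cdot 443 = -310 + 5759 = 5449$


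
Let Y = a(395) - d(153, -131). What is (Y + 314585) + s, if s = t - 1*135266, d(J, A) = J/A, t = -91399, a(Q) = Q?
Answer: 11569418/131 ≈ 88316.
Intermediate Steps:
Y = 51898/131 (Y = 395 - 153/(-131) = 395 - 153*(-1)/131 = 395 - 1*(-153/131) = 395 + 153/131 = 51898/131 ≈ 396.17)
s = -226665 (s = -91399 - 1*135266 = -91399 - 135266 = -226665)
(Y + 314585) + s = (51898/131 + 314585) - 226665 = 41262533/131 - 226665 = 11569418/131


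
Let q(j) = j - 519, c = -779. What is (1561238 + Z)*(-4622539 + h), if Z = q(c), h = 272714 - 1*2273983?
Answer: -10332743051520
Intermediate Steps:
q(j) = -519 + j
h = -2001269 (h = 272714 - 2273983 = -2001269)
Z = -1298 (Z = -519 - 779 = -1298)
(1561238 + Z)*(-4622539 + h) = (1561238 - 1298)*(-4622539 - 2001269) = 1559940*(-6623808) = -10332743051520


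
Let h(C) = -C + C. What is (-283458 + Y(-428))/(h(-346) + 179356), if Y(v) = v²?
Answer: -50137/89678 ≈ -0.55908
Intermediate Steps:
h(C) = 0
(-283458 + Y(-428))/(h(-346) + 179356) = (-283458 + (-428)²)/(0 + 179356) = (-283458 + 183184)/179356 = -100274*1/179356 = -50137/89678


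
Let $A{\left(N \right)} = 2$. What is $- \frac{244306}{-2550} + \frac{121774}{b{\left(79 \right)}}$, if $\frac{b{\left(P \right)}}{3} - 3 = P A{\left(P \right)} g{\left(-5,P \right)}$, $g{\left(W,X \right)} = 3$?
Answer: $\frac{110020931}{608175} \approx 180.9$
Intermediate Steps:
$b{\left(P \right)} = 9 + 18 P$ ($b{\left(P \right)} = 9 + 3 P 2 \cdot 3 = 9 + 3 \cdot 2 P 3 = 9 + 3 \cdot 6 P = 9 + 18 P$)
$- \frac{244306}{-2550} + \frac{121774}{b{\left(79 \right)}} = - \frac{244306}{-2550} + \frac{121774}{9 + 18 \cdot 79} = \left(-244306\right) \left(- \frac{1}{2550}\right) + \frac{121774}{9 + 1422} = \frac{122153}{1275} + \frac{121774}{1431} = \frac{110020931}{608175}$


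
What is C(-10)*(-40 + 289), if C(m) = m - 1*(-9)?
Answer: -249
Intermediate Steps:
C(m) = 9 + m (C(m) = m + 9 = 9 + m)
C(-10)*(-40 + 289) = (9 - 10)*(-40 + 289) = -1*249 = -249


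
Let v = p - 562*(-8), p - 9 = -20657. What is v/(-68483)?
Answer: 16152/68483 ≈ 0.23585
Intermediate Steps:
p = -20648 (p = 9 - 20657 = -20648)
v = -16152 (v = -20648 - 562*(-8) = -20648 + 4496 = -16152)
v/(-68483) = -16152/(-68483) = -16152*(-1/68483) = 16152/68483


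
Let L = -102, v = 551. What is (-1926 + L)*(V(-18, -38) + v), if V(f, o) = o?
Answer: -1040364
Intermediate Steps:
(-1926 + L)*(V(-18, -38) + v) = (-1926 - 102)*(-38 + 551) = -2028*513 = -1040364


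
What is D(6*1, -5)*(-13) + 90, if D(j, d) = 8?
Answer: -14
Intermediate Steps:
D(6*1, -5)*(-13) + 90 = 8*(-13) + 90 = -104 + 90 = -14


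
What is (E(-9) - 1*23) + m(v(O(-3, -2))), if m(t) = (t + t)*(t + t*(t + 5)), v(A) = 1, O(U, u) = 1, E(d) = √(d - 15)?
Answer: -9 + 2*I*√6 ≈ -9.0 + 4.899*I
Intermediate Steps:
E(d) = √(-15 + d)
m(t) = 2*t*(t + t*(5 + t)) (m(t) = (2*t)*(t + t*(5 + t)) = 2*t*(t + t*(5 + t)))
(E(-9) - 1*23) + m(v(O(-3, -2))) = (√(-15 - 9) - 1*23) + 2*1²*(6 + 1) = (√(-24) - 23) + 2*1*7 = (2*I*√6 - 23) + 14 = (-23 + 2*I*√6) + 14 = -9 + 2*I*√6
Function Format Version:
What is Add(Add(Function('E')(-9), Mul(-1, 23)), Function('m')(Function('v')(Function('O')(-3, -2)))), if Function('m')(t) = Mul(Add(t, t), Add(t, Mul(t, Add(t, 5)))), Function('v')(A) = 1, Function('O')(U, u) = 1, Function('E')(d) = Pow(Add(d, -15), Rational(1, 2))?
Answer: Add(-9, Mul(2, I, Pow(6, Rational(1, 2)))) ≈ Add(-9.0000, Mul(4.8990, I))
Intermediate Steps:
Function('E')(d) = Pow(Add(-15, d), Rational(1, 2))
Function('m')(t) = Mul(2, t, Add(t, Mul(t, Add(5, t)))) (Function('m')(t) = Mul(Mul(2, t), Add(t, Mul(t, Add(5, t)))) = Mul(2, t, Add(t, Mul(t, Add(5, t)))))
Add(Add(Function('E')(-9), Mul(-1, 23)), Function('m')(Function('v')(Function('O')(-3, -2)))) = Add(Add(Pow(Add(-15, -9), Rational(1, 2)), Mul(-1, 23)), Mul(2, Pow(1, 2), Add(6, 1))) = Add(Add(Pow(-24, Rational(1, 2)), -23), Mul(2, 1, 7)) = Add(Add(Mul(2, I, Pow(6, Rational(1, 2))), -23), 14) = Add(Add(-23, Mul(2, I, Pow(6, Rational(1, 2)))), 14) = Add(-9, Mul(2, I, Pow(6, Rational(1, 2))))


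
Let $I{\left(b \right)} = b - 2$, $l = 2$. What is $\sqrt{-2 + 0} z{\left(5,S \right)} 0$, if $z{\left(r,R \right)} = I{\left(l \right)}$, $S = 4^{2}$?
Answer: $0$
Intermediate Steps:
$I{\left(b \right)} = -2 + b$
$S = 16$
$z{\left(r,R \right)} = 0$ ($z{\left(r,R \right)} = -2 + 2 = 0$)
$\sqrt{-2 + 0} z{\left(5,S \right)} 0 = \sqrt{-2 + 0} \cdot 0 \cdot 0 = \sqrt{-2} \cdot 0 \cdot 0 = i \sqrt{2} \cdot 0 \cdot 0 = 0 \cdot 0 = 0$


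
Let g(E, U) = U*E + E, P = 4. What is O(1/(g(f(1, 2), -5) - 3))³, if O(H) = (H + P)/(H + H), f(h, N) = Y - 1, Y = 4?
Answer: -205379/8 ≈ -25672.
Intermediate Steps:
f(h, N) = 3 (f(h, N) = 4 - 1 = 3)
g(E, U) = E + E*U (g(E, U) = E*U + E = E + E*U)
O(H) = (4 + H)/(2*H) (O(H) = (H + 4)/(H + H) = (4 + H)/((2*H)) = (4 + H)*(1/(2*H)) = (4 + H)/(2*H))
O(1/(g(f(1, 2), -5) - 3))³ = ((4 + 1/(3*(1 - 5) - 3))/(2*(1/(3*(1 - 5) - 3))))³ = ((4 + 1/(3*(-4) - 3))/(2*(1/(3*(-4) - 3))))³ = ((4 + 1/(-12 - 3))/(2*(1/(-12 - 3))))³ = ((4 + 1/(-15))/(2*(1/(-15))))³ = ((4 - 1/15)/(2*(-1/15)))³ = ((½)*(-15)*(59/15))³ = (-59/2)³ = -205379/8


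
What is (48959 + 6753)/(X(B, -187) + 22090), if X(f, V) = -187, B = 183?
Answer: 55712/21903 ≈ 2.5436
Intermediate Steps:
(48959 + 6753)/(X(B, -187) + 22090) = (48959 + 6753)/(-187 + 22090) = 55712/21903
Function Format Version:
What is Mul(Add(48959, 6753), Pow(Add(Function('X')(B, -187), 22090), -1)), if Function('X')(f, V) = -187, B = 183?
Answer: Rational(55712, 21903) ≈ 2.5436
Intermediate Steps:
Mul(Add(48959, 6753), Pow(Add(Function('X')(B, -187), 22090), -1)) = Mul(Add(48959, 6753), Pow(Add(-187, 22090), -1)) = Mul(55712, Pow(21903, -1)) = Mul(55712, Rational(1, 21903)) = Rational(55712, 21903)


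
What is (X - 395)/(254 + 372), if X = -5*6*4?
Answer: -515/626 ≈ -0.82268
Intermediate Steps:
X = -120 (X = -30*4 = -120)
(X - 395)/(254 + 372) = (-120 - 395)/(254 + 372) = -515/626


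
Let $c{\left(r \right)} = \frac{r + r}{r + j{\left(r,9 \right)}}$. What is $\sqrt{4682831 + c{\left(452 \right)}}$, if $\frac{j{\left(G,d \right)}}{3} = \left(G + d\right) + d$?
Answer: $\frac{\sqrt{82834606147}}{133} \approx 2164.0$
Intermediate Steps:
$j{\left(G,d \right)} = 3 G + 6 d$ ($j{\left(G,d \right)} = 3 \left(\left(G + d\right) + d\right) = 3 \left(G + 2 d\right) = 3 G + 6 d$)
$c{\left(r \right)} = \frac{2 r}{54 + 4 r}$ ($c{\left(r \right)} = \frac{r + r}{r + \left(3 r + 6 \cdot 9\right)} = \frac{2 r}{r + \left(3 r + 54\right)} = \frac{2 r}{r + \left(54 + 3 r\right)} = \frac{2 r}{54 + 4 r}$)
$\sqrt{4682831 + c{\left(452 \right)}} = \sqrt{4682831 + \frac{452}{27 + 2 \cdot 452}} = \sqrt{4682831 + \frac{452}{27 + 904}} = \sqrt{4682831 + \frac{452}{931}} = \sqrt{\frac{4359716113}{931}} = \frac{\sqrt{82834606147}}{133}$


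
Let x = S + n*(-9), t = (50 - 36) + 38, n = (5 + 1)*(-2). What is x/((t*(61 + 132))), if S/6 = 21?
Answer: 9/386 ≈ 0.023316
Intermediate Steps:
S = 126 (S = 6*21 = 126)
n = -12 (n = 6*(-2) = -12)
t = 52 (t = 14 + 38 = 52)
x = 234 (x = 126 - 12*(-9) = 126 + 108 = 234)
x/((t*(61 + 132))) = 234/((52*(61 + 132))) = 234/((52*193)) = 234/10036 = 234*(1/10036) = 9/386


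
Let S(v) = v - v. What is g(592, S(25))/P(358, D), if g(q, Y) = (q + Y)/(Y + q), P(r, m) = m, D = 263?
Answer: 1/263 ≈ 0.0038023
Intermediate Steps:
S(v) = 0
g(q, Y) = 1 (g(q, Y) = (Y + q)/(Y + q) = 1)
g(592, S(25))/P(358, D) = 1/263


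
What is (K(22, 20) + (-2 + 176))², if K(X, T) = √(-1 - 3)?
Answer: 30272 + 696*I ≈ 30272.0 + 696.0*I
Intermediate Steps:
K(X, T) = 2*I (K(X, T) = √(-4) = 2*I)
(K(22, 20) + (-2 + 176))² = (2*I + (-2 + 176))² = (2*I + 174)² = (174 + 2*I)²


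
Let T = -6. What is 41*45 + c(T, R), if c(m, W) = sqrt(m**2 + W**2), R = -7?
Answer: 1845 + sqrt(85) ≈ 1854.2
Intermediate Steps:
c(m, W) = sqrt(W**2 + m**2)
41*45 + c(T, R) = 41*45 + sqrt((-7)**2 + (-6)**2) = 1845 + sqrt(49 + 36) = 1845 + sqrt(85)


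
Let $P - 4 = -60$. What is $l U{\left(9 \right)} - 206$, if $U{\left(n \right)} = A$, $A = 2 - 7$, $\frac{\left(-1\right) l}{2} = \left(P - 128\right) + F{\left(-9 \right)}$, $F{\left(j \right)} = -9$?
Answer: $-2136$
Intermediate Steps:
$P = -56$ ($P = 4 - 60 = -56$)
$l = 386$ ($l = - 2 \left(\left(-56 - 128\right) - 9\right) = - 2 \left(-184 - 9\right) = \left(-2\right) \left(-193\right) = 386$)
$A = -5$ ($A = 2 - 7 = -5$)
$U{\left(n \right)} = -5$
$l U{\left(9 \right)} - 206 = 386 \left(-5\right) - 206 = -1930 - 206 = -2136$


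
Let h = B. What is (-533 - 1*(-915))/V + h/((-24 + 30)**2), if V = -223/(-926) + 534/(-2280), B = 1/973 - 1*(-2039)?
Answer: 196375582147/3394797 ≈ 57846.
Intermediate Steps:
B = 1983948/973 (B = 1/973 + 2039 = 1983948/973 ≈ 2039.0)
h = 1983948/973 ≈ 2039.0
V = 1163/175940 (V = -223*(-1/926) + 534*(-1/2280) = 223/926 - 89/380 = 1163/175940 ≈ 0.0066102)
(-533 - 1*(-915))/V + h/((-24 + 30)**2) = (-533 - 1*(-915))/(1163/175940) + 1983948/(973*((-24 + 30)**2)) = (-533 + 915)*(175940/1163) + 1983948/(973*(6**2)) = 382*(175940/1163) + (1983948/973)/36 = 67209080/1163 + (1983948/973)*(1/36) = 67209080/1163 + 165329/2919 = 196375582147/3394797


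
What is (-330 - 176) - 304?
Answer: -810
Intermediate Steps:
(-330 - 176) - 304 = -506 - 304 = -810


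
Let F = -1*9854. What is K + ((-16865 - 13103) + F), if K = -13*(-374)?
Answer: -34960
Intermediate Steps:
F = -9854
K = 4862
K + ((-16865 - 13103) + F) = 4862 + ((-16865 - 13103) - 9854) = 4862 + (-29968 - 9854) = 4862 - 39822 = -34960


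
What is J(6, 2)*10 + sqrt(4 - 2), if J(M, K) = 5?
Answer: 50 + sqrt(2) ≈ 51.414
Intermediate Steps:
J(6, 2)*10 + sqrt(4 - 2) = 5*10 + sqrt(4 - 2) = 50 + sqrt(2)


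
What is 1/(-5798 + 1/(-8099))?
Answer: -8099/46958003 ≈ -0.00017247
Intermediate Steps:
1/(-5798 + 1/(-8099)) = 1/(-5798 - 1/8099) = 1/(-46958003/8099) = -8099/46958003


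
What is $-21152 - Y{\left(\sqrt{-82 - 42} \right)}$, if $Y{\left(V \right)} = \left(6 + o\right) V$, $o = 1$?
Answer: $-21152 - 14 i \sqrt{31} \approx -21152.0 - 77.949 i$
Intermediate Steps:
$Y{\left(V \right)} = 7 V$ ($Y{\left(V \right)} = \left(6 + 1\right) V = 7 V$)
$-21152 - Y{\left(\sqrt{-82 - 42} \right)} = -21152 - 7 \sqrt{-82 - 42} = -21152 - 7 \sqrt{-124} = -21152 - 7 \cdot 2 i \sqrt{31} = -21152 - 14 i \sqrt{31}$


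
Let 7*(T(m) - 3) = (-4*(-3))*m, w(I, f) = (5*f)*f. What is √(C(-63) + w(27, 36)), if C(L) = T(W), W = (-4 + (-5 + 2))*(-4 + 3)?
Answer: √6495 ≈ 80.592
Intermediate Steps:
w(I, f) = 5*f²
W = 7 (W = (-4 - 3)*(-1) = -7*(-1) = 7)
T(m) = 3 + 12*m/7 (T(m) = 3 + ((-4*(-3))*m)/7 = 3 + (12*m)/7 = 3 + 12*m/7)
C(L) = 15 (C(L) = 3 + (12/7)*7 = 3 + 12 = 15)
√(C(-63) + w(27, 36)) = √(15 + 5*36²) = √(15 + 5*1296) = √(15 + 6480) = √6495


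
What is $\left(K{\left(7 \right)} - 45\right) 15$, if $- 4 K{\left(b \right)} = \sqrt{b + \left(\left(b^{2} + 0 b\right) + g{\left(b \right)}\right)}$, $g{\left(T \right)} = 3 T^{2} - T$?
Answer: $- \frac{1455}{2} \approx -727.5$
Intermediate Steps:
$g{\left(T \right)} = - T + 3 T^{2}$
$K{\left(b \right)} = - \frac{\sqrt{b + b^{2} + b \left(-1 + 3 b\right)}}{4}$ ($K{\left(b \right)} = - \frac{\sqrt{b + \left(\left(b^{2} + 0 b\right) + b \left(-1 + 3 b\right)\right)}}{4} = - \frac{\sqrt{b + \left(\left(b^{2} + 0\right) + b \left(-1 + 3 b\right)\right)}}{4} = - \frac{\sqrt{b + \left(b^{2} + b \left(-1 + 3 b\right)\right)}}{4} = - \frac{\sqrt{b + b^{2} + b \left(-1 + 3 b\right)}}{4}$)
$\left(K{\left(7 \right)} - 45\right) 15 = \left(- \frac{\sqrt{7^{2}}}{2} - 45\right) 15 = \left(- \frac{\sqrt{49}}{2} - 45\right) 15 = \left(\left(- \frac{1}{2}\right) 7 - 45\right) 15 = \left(- \frac{7}{2} - 45\right) 15 = \left(- \frac{97}{2}\right) 15 = - \frac{1455}{2}$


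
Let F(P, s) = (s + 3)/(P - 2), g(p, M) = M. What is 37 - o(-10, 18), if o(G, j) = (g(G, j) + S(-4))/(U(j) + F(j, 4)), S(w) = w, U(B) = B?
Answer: 10691/295 ≈ 36.241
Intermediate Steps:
F(P, s) = (3 + s)/(-2 + P)
o(G, j) = (-4 + j)/(j + 7/(-2 + j)) (o(G, j) = (j - 4)/(j + (3 + 4)/(-2 + j)) = (-4 + j)/(j + 7/(-2 + j)))
37 - o(-10, 18) = 37 - (-4 + 18)*(-2 + 18)/(7 + 18*(-2 + 18)) = 37 - 14*16/(7 + 18*16) = 37 - 14*16/(7 + 288) = 37 - 14*16/295 = 37 - 1*224/295 = 37 - 224/295 = 10691/295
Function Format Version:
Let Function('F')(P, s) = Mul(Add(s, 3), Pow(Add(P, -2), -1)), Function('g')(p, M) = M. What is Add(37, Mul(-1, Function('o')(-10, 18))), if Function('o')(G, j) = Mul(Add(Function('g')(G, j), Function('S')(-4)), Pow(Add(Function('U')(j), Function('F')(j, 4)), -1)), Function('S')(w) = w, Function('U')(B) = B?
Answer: Rational(10691, 295) ≈ 36.241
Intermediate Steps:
Function('F')(P, s) = Mul(Pow(Add(-2, P), -1), Add(3, s)) (Function('F')(P, s) = Mul(Add(3, s), Pow(Add(-2, P), -1)) = Mul(Pow(Add(-2, P), -1), Add(3, s)))
Function('o')(G, j) = Mul(Pow(Add(j, Mul(7, Pow(Add(-2, j), -1))), -1), Add(-4, j)) (Function('o')(G, j) = Mul(Add(j, -4), Pow(Add(j, Mul(Pow(Add(-2, j), -1), Add(3, 4))), -1)) = Mul(Add(-4, j), Pow(Add(j, Mul(Pow(Add(-2, j), -1), 7)), -1)) = Mul(Add(-4, j), Pow(Add(j, Mul(7, Pow(Add(-2, j), -1))), -1)) = Mul(Pow(Add(j, Mul(7, Pow(Add(-2, j), -1))), -1), Add(-4, j)))
Add(37, Mul(-1, Function('o')(-10, 18))) = Add(37, Mul(-1, Mul(Pow(Add(7, Mul(18, Add(-2, 18))), -1), Add(-4, 18), Add(-2, 18)))) = Add(37, Mul(-1, Mul(Pow(Add(7, Mul(18, 16)), -1), 14, 16))) = Add(37, Mul(-1, Mul(Pow(Add(7, 288), -1), 14, 16))) = Add(37, Mul(-1, Mul(Pow(295, -1), 14, 16))) = Add(37, Mul(-1, Mul(Rational(1, 295), 14, 16))) = Add(37, Mul(-1, Rational(224, 295))) = Add(37, Rational(-224, 295)) = Rational(10691, 295)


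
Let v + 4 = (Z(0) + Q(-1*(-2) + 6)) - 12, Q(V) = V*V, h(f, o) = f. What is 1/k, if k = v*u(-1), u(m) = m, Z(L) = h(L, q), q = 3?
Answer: -1/48 ≈ -0.020833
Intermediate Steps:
Z(L) = L
Q(V) = V**2
v = 48 (v = -4 + ((0 + (-1*(-2) + 6)**2) - 12) = -4 + ((0 + (2 + 6)**2) - 12) = -4 + ((0 + 8**2) - 12) = -4 + ((0 + 64) - 12) = -4 + (64 - 12) = -4 + 52 = 48)
k = -48 (k = 48*(-1) = -48)
1/k = 1/(-48) = -1/48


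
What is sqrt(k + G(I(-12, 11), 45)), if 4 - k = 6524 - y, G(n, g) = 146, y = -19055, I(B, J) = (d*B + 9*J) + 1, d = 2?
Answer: I*sqrt(25429) ≈ 159.46*I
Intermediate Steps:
I(B, J) = 1 + 2*B + 9*J (I(B, J) = (2*B + 9*J) + 1 = 1 + 2*B + 9*J)
k = -25575 (k = 4 - (6524 - 1*(-19055)) = 4 - (6524 + 19055) = 4 - 1*25579 = 4 - 25579 = -25575)
sqrt(k + G(I(-12, 11), 45)) = sqrt(-25575 + 146) = sqrt(-25429) = I*sqrt(25429)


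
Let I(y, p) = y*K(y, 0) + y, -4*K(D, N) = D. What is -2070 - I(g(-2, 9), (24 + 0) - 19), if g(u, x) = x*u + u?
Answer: -1950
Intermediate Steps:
K(D, N) = -D/4
g(u, x) = u + u*x (g(u, x) = u*x + u = u + u*x)
I(y, p) = y - y²/4 (I(y, p) = y*(-y/4) + y = -y²/4 + y = y - y²/4)
-2070 - I(g(-2, 9), (24 + 0) - 19) = -2070 - (-2*(1 + 9))*(4 - (-2)*(1 + 9))/4 = -2070 - (-2*10)*(4 - (-2)*10)/4 = -2070 - (-20)*(4 - 1*(-20))/4 = -2070 - (-20)*(4 + 20)/4 = -2070 - (-20)*24/4 = -2070 - 1*(-120) = -2070 + 120 = -1950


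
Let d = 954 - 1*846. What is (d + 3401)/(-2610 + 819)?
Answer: -3509/1791 ≈ -1.9592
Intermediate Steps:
d = 108 (d = 954 - 846 = 108)
(d + 3401)/(-2610 + 819) = (108 + 3401)/(-2610 + 819) = 3509/(-1791) = 3509*(-1/1791) = -3509/1791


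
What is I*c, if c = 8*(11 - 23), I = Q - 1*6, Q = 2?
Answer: 384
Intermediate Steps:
I = -4 (I = 2 - 1*6 = 2 - 6 = -4)
c = -96 (c = 8*(-12) = -96)
I*c = -4*(-96) = 384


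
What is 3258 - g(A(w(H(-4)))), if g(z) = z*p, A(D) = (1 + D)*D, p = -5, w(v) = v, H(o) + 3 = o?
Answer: 3468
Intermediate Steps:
H(o) = -3 + o
A(D) = D*(1 + D)
g(z) = -5*z (g(z) = z*(-5) = -5*z)
3258 - g(A(w(H(-4)))) = 3258 - (-5)*(-3 - 4)*(1 + (-3 - 4)) = 3258 - (-5)*(-7*(1 - 7)) = 3258 - (-5)*(-7*(-6)) = 3258 - (-5)*42 = 3258 - 1*(-210) = 3258 + 210 = 3468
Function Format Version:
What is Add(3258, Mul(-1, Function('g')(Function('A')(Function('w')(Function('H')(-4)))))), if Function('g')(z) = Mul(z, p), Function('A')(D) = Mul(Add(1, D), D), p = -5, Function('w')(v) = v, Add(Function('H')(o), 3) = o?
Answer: 3468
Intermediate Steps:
Function('H')(o) = Add(-3, o)
Function('A')(D) = Mul(D, Add(1, D))
Function('g')(z) = Mul(-5, z) (Function('g')(z) = Mul(z, -5) = Mul(-5, z))
Add(3258, Mul(-1, Function('g')(Function('A')(Function('w')(Function('H')(-4)))))) = Add(3258, Mul(-1, Mul(-5, Mul(Add(-3, -4), Add(1, Add(-3, -4)))))) = Add(3258, Mul(-1, Mul(-5, Mul(-7, Add(1, -7))))) = Add(3258, Mul(-1, Mul(-5, Mul(-7, -6)))) = Add(3258, Mul(-1, Mul(-5, 42))) = Add(3258, Mul(-1, -210)) = Add(3258, 210) = 3468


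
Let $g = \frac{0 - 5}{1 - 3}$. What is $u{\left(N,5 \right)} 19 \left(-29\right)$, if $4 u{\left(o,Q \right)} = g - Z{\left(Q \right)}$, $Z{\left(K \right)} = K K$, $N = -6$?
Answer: $\frac{24795}{8} \approx 3099.4$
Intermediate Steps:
$g = \frac{5}{2}$ ($g = - \frac{5}{-2} = \left(-5\right) \left(- \frac{1}{2}\right) = \frac{5}{2} \approx 2.5$)
$Z{\left(K \right)} = K^{2}$
$u{\left(o,Q \right)} = \frac{5}{8} - \frac{Q^{2}}{4}$ ($u{\left(o,Q \right)} = \frac{\frac{5}{2} - Q^{2}}{4} = \frac{5}{8} - \frac{Q^{2}}{4}$)
$u{\left(N,5 \right)} 19 \left(-29\right) = \left(\frac{5}{8} - \frac{5^{2}}{4}\right) 19 \left(-29\right) = \left(\frac{5}{8} - \frac{25}{4}\right) 19 \left(-29\right) = \left(- \frac{45}{8}\right) 19 \left(-29\right) = \left(- \frac{855}{8}\right) \left(-29\right) = \frac{24795}{8}$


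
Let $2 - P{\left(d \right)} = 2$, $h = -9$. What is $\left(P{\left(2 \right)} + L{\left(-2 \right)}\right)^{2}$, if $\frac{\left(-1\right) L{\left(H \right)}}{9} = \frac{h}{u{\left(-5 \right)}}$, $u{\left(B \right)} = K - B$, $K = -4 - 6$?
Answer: $\frac{6561}{25} \approx 262.44$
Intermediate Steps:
$P{\left(d \right)} = 0$ ($P{\left(d \right)} = 2 - 2 = 0$)
$K = -10$ ($K = -4 - 6 = -10$)
$u{\left(B \right)} = -10 - B$
$L{\left(H \right)} = - \frac{81}{5}$ ($L{\left(H \right)} = - 9 \left(- \frac{9}{-10 - -5}\right) = - 9 \left(- \frac{9}{-10 + 5}\right) = - 9 \left(- \frac{9}{-5}\right) = - 9 \left(\left(-9\right) \left(- \frac{1}{5}\right)\right) = \left(-9\right) \frac{9}{5} = - \frac{81}{5}$)
$\left(P{\left(2 \right)} + L{\left(-2 \right)}\right)^{2} = \left(0 - \frac{81}{5}\right)^{2} = \left(- \frac{81}{5}\right)^{2} = \frac{6561}{25}$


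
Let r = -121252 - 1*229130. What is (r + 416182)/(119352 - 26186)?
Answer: 32900/46583 ≈ 0.70627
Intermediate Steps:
r = -350382 (r = -121252 - 229130 = -350382)
(r + 416182)/(119352 - 26186) = (-350382 + 416182)/(119352 - 26186) = 65800/93166 = 65800*(1/93166) = 32900/46583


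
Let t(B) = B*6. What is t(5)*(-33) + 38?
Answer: -952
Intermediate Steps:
t(B) = 6*B
t(5)*(-33) + 38 = (6*5)*(-33) + 38 = 30*(-33) + 38 = -990 + 38 = -952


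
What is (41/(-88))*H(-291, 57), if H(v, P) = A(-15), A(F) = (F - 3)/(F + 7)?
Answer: -369/352 ≈ -1.0483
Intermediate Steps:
A(F) = (-3 + F)/(7 + F)
H(v, P) = 9/4 (H(v, P) = (-3 - 15)/(7 - 15) = -18/(-8) = -⅛*(-18) = 9/4)
(41/(-88))*H(-291, 57) = (41/(-88))*(9/4) = (41*(-1/88))*(9/4) = -41/88*9/4 = -369/352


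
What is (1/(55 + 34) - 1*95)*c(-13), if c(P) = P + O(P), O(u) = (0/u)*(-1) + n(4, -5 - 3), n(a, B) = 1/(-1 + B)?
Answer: 332524/267 ≈ 1245.4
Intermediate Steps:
O(u) = -⅑ (O(u) = (0/u)*(-1) + 1/(-1 + (-5 - 3)) = 0*(-1) + 1/(-1 - 8) = 0 + 1/(-9) = 0 - ⅑ = -⅑)
c(P) = -⅑ + P (c(P) = P - ⅑ = -⅑ + P)
(1/(55 + 34) - 1*95)*c(-13) = (1/(55 + 34) - 1*95)*(-⅑ - 13) = (1/89 - 95)*(-118/9) = -8454/89*(-118/9) = 332524/267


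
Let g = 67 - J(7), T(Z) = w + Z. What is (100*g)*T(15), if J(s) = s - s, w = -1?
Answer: 93800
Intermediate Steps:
J(s) = 0
T(Z) = -1 + Z
g = 67 (g = 67 - 1*0 = 67 + 0 = 67)
(100*g)*T(15) = (100*67)*(-1 + 15) = 6700*14 = 93800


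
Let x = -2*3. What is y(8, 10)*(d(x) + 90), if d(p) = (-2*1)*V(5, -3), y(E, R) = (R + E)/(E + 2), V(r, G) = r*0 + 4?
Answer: 738/5 ≈ 147.60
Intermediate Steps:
V(r, G) = 4 (V(r, G) = 0 + 4 = 4)
y(E, R) = (E + R)/(2 + E)
x = -6
d(p) = -8 (d(p) = -2*1*4 = -2*4 = -8)
y(8, 10)*(d(x) + 90) = ((8 + 10)/(2 + 8))*(-8 + 90) = (18/10)*82 = ((1/10)*18)*82 = (9/5)*82 = 738/5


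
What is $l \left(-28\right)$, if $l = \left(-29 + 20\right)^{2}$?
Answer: $-2268$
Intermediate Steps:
$l = 81$ ($l = \left(-9\right)^{2} = 81$)
$l \left(-28\right) = 81 \left(-28\right) = -2268$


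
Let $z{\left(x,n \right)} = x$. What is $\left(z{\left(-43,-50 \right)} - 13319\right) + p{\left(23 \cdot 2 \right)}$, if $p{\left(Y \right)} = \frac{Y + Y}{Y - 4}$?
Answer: $- \frac{280556}{21} \approx -13360.0$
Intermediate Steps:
$p{\left(Y \right)} = \frac{2 Y}{-4 + Y}$
$\left(z{\left(-43,-50 \right)} - 13319\right) + p{\left(23 \cdot 2 \right)} = \left(-43 - 13319\right) + \frac{2 \cdot 23 \cdot 2}{-4 + 23 \cdot 2} = \left(-43 - 13319\right) + 2 \cdot 46 \frac{1}{-4 + 46} = -13362 + 2 \cdot 46 \cdot \frac{1}{42} = -13362 + \frac{46}{21} = - \frac{280556}{21}$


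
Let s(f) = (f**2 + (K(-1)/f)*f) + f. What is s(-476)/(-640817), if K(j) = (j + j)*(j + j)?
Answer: -226104/640817 ≈ -0.35284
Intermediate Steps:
K(j) = 4*j**2 (K(j) = (2*j)*(2*j) = 4*j**2)
s(f) = 4 + f + f**2 (s(f) = (f**2 + ((4*(-1)**2)/f)*f) + f = (f**2 + ((4*1)/f)*f) + f = (f**2 + (4/f)*f) + f = (f**2 + 4) + f = (4 + f**2) + f = 4 + f + f**2)
s(-476)/(-640817) = (4 - 476 + (-476)**2)/(-640817) = (4 - 476 + 226576)*(-1/640817) = 226104*(-1/640817) = -226104/640817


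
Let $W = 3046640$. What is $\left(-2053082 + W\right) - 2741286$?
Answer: $-1747728$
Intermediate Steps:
$\left(-2053082 + W\right) - 2741286 = \left(-2053082 + 3046640\right) - 2741286 = 993558 - 2741286 = -1747728$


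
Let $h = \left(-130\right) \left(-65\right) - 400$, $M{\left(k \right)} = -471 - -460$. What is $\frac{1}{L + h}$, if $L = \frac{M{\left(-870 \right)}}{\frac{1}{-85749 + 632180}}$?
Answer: $- \frac{1}{6002691} \approx -1.6659 \cdot 10^{-7}$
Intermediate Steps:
$M{\left(k \right)} = -11$ ($M{\left(k \right)} = -471 + 460 = -11$)
$h = 8050$ ($h = 8450 - 400 = 8050$)
$L = -6010741$ ($L = - \frac{11}{\frac{1}{-85749 + 632180}} = - \frac{11}{\frac{1}{546431}} = - 11 \frac{1}{\frac{1}{546431}} = \left(-11\right) 546431 = -6010741$)
$\frac{1}{L + h} = \frac{1}{-6010741 + 8050} = \frac{1}{-6002691} = - \frac{1}{6002691}$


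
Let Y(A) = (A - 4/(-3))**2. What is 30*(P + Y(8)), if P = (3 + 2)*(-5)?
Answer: 5590/3 ≈ 1863.3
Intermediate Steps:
Y(A) = (4/3 + A)**2 (Y(A) = (A - 4*(-1/3))**2 = (A + 4/3)**2 = (4/3 + A)**2)
P = -25 (P = 5*(-5) = -25)
30*(P + Y(8)) = 30*(-25 + (4 + 3*8)**2/9) = 30*(-25 + (4 + 24)**2/9) = 30*(-25 + (1/9)*28**2) = 30*(-25 + (1/9)*784) = 30*(-25 + 784/9) = 30*(559/9) = 5590/3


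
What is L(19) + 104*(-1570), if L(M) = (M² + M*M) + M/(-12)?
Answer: -1950715/12 ≈ -1.6256e+5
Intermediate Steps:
L(M) = 2*M² - M/12 (L(M) = (M² + M²) + M*(-1/12) = 2*M² - M/12)
L(19) + 104*(-1570) = (1/12)*19*(-1 + 24*19) + 104*(-1570) = (1/12)*19*(-1 + 456) - 163280 = (1/12)*19*455 - 163280 = 8645/12 - 163280 = -1950715/12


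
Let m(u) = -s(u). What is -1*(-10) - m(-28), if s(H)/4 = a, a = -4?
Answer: -6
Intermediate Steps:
s(H) = -16 (s(H) = 4*(-4) = -16)
m(u) = 16 (m(u) = -1*(-16) = 16)
-1*(-10) - m(-28) = -1*(-10) - 1*16 = 10 - 16 = -6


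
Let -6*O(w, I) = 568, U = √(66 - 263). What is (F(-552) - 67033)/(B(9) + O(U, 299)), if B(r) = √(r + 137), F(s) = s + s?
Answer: 29026362/39671 + 613233*√146/79342 ≈ 825.07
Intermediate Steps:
F(s) = 2*s
U = I*√197 (U = √(-197) = I*√197 ≈ 14.036*I)
O(w, I) = -284/3 (O(w, I) = -⅙*568 = -284/3)
B(r) = √(137 + r)
(F(-552) - 67033)/(B(9) + O(U, 299)) = (2*(-552) - 67033)/(√(137 + 9) - 284/3) = (-1104 - 67033)/(√146 - 284/3) = -68137/(-284/3 + √146)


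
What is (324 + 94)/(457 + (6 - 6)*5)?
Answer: 418/457 ≈ 0.91466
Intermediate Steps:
(324 + 94)/(457 + (6 - 6)*5) = 418/(457 + 0*5) = 418/(457 + 0) = 418/457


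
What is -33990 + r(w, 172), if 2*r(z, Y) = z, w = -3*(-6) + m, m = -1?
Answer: -67963/2 ≈ -33982.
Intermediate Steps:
w = 17 (w = -3*(-6) - 1 = 18 - 1 = 17)
r(z, Y) = z/2
-33990 + r(w, 172) = -33990 + (½)*17 = -33990 + 17/2 = -67963/2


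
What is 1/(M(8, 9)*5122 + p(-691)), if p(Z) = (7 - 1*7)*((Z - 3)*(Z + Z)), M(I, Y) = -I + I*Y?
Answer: 1/327808 ≈ 3.0506e-6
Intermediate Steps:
p(Z) = 0 (p(Z) = (7 - 7)*((-3 + Z)*(2*Z)) = 0*(2*Z*(-3 + Z)) = 0)
1/(M(8, 9)*5122 + p(-691)) = 1/((8*(-1 + 9))*5122 + 0) = 1/((8*8)*5122 + 0) = 1/(64*5122 + 0) = 1/(327808 + 0) = 1/327808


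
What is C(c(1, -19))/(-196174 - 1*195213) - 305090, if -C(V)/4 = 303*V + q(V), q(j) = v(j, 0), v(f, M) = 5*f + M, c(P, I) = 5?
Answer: -119408253670/391387 ≈ -3.0509e+5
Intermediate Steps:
v(f, M) = M + 5*f
q(j) = 5*j (q(j) = 0 + 5*j = 5*j)
C(V) = -1232*V (C(V) = -4*(303*V + 5*V) = -1232*V)
C(c(1, -19))/(-196174 - 1*195213) - 305090 = (-1232*5)/(-196174 - 1*195213) - 305090 = -6160/(-196174 - 195213) - 305090 = -6160/(-391387) - 305090 = -6160*(-1/391387) - 305090 = 6160/391387 - 305090 = -119408253670/391387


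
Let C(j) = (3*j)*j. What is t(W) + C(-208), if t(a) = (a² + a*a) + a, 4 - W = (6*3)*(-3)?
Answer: 136578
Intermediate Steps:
C(j) = 3*j²
W = 58 (W = 4 - 6*3*(-3) = 4 - 18*(-3) = 4 - 1*(-54) = 4 + 54 = 58)
t(a) = a + 2*a² (t(a) = (a² + a²) + a = 2*a² + a = a + 2*a²)
t(W) + C(-208) = 58*(1 + 2*58) + 3*(-208)² = 58*(1 + 116) + 3*43264 = 58*117 + 129792 = 6786 + 129792 = 136578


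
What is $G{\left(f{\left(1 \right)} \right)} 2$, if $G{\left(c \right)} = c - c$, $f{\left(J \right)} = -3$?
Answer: $0$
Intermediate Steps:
$G{\left(c \right)} = 0$
$G{\left(f{\left(1 \right)} \right)} 2 = 0 \cdot 2 = 0$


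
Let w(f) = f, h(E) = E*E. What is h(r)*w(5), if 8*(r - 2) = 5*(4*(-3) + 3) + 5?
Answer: 45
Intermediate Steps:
r = -3 (r = 2 + (5*(4*(-3) + 3) + 5)/8 = 2 + (5*(-12 + 3) + 5)/8 = 2 + (5*(-9) + 5)/8 = 2 + (-45 + 5)/8 = 2 + (1/8)*(-40) = 2 - 5 = -3)
h(E) = E**2
h(r)*w(5) = (-3)**2*5 = 9*5 = 45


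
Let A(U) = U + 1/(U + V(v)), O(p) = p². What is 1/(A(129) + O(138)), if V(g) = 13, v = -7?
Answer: 142/2722567 ≈ 5.2157e-5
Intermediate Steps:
A(U) = U + 1/(13 + U) (A(U) = U + 1/(U + 13) = U + 1/(13 + U))
1/(A(129) + O(138)) = 1/((1 + 129² + 13*129)/(13 + 129) + 138²) = 1/((1 + 16641 + 1677)/142 + 19044) = 1/((1/142)*18319 + 19044) = 1/(18319/142 + 19044) = 1/(2722567/142) = 142/2722567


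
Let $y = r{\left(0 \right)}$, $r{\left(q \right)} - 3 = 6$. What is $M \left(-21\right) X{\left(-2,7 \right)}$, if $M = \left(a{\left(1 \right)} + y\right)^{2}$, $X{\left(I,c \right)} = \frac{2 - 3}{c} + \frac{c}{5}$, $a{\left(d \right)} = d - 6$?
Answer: $- \frac{2112}{5} \approx -422.4$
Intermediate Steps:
$a{\left(d \right)} = -6 + d$ ($a{\left(d \right)} = d - 6 = -6 + d$)
$r{\left(q \right)} = 9$ ($r{\left(q \right)} = 3 + 6 = 9$)
$y = 9$
$X{\left(I,c \right)} = - \frac{1}{c} + \frac{c}{5}$ ($X{\left(I,c \right)} = - \frac{1}{c} + c \frac{1}{5} = - \frac{1}{c} + \frac{c}{5}$)
$M = 16$ ($M = \left(\left(-6 + 1\right) + 9\right)^{2} = \left(-5 + 9\right)^{2} = 4^{2} = 16$)
$M \left(-21\right) X{\left(-2,7 \right)} = 16 \left(-21\right) \left(- \frac{1}{7} + \frac{1}{5} \cdot 7\right) = - 336 \left(\left(-1\right) \frac{1}{7} + \frac{7}{5}\right) = - 336 \left(- \frac{1}{7} + \frac{7}{5}\right) = \left(-336\right) \frac{44}{35} = - \frac{2112}{5}$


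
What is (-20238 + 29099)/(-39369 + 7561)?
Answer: -8861/31808 ≈ -0.27858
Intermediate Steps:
(-20238 + 29099)/(-39369 + 7561) = 8861/(-31808) = 8861*(-1/31808) = -8861/31808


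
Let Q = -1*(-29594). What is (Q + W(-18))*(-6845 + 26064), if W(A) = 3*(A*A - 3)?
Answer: 587274983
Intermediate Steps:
Q = 29594
W(A) = -9 + 3*A**2 (W(A) = 3*(A**2 - 3) = 3*(-3 + A**2) = -9 + 3*A**2)
(Q + W(-18))*(-6845 + 26064) = (29594 + (-9 + 3*(-18)**2))*(-6845 + 26064) = (29594 + (-9 + 3*324))*19219 = (29594 + (-9 + 972))*19219 = (29594 + 963)*19219 = 30557*19219 = 587274983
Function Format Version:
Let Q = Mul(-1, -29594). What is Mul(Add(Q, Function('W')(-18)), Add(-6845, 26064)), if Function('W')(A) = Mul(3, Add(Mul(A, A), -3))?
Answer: 587274983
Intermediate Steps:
Q = 29594
Function('W')(A) = Add(-9, Mul(3, Pow(A, 2))) (Function('W')(A) = Mul(3, Add(Pow(A, 2), -3)) = Mul(3, Add(-3, Pow(A, 2))) = Add(-9, Mul(3, Pow(A, 2))))
Mul(Add(Q, Function('W')(-18)), Add(-6845, 26064)) = Mul(Add(29594, Add(-9, Mul(3, Pow(-18, 2)))), Add(-6845, 26064)) = Mul(Add(29594, Add(-9, Mul(3, 324))), 19219) = Mul(Add(29594, Add(-9, 972)), 19219) = Mul(Add(29594, 963), 19219) = Mul(30557, 19219) = 587274983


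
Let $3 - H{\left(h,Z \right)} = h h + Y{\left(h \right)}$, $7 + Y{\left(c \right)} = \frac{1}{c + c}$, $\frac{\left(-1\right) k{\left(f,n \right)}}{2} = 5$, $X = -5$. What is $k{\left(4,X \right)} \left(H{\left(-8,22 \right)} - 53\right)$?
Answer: $\frac{8555}{8} \approx 1069.4$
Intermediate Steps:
$k{\left(f,n \right)} = -10$ ($k{\left(f,n \right)} = \left(-2\right) 5 = -10$)
$Y{\left(c \right)} = -7 + \frac{1}{2 c}$ ($Y{\left(c \right)} = -7 + \frac{1}{c + c} = -7 + \frac{1}{2 c}$)
$H{\left(h,Z \right)} = 10 - h^{2} - \frac{1}{2 h}$ ($H{\left(h,Z \right)} = 3 - \left(h h - \left(7 - \frac{1}{2 h}\right)\right) = 3 - \left(h^{2} - \left(7 - \frac{1}{2 h}\right)\right) = 3 - \left(-7 + h^{2} + \frac{1}{2 h}\right) = 10 - h^{2} - \frac{1}{2 h}$)
$k{\left(4,X \right)} \left(H{\left(-8,22 \right)} - 53\right) = - 10 \left(\left(10 - \left(-8\right)^{2} - \frac{1}{2 \left(-8\right)}\right) - 53\right) = - 10 \left(\left(10 - 64 - - \frac{1}{16}\right) - 53\right) = - 10 \left(\left(10 - 64 + \frac{1}{16}\right) - 53\right) = - 10 \left(- \frac{863}{16} - 53\right) = \left(-10\right) \left(- \frac{1711}{16}\right) = \frac{8555}{8}$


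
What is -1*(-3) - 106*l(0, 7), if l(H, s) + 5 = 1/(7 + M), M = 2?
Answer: 4691/9 ≈ 521.22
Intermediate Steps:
l(H, s) = -44/9 (l(H, s) = -5 + 1/(7 + 2) = -5 + 1/9 = -44/9)
-1*(-3) - 106*l(0, 7) = -1*(-3) - 106*(-44/9) = 3 + 4664/9 = 4691/9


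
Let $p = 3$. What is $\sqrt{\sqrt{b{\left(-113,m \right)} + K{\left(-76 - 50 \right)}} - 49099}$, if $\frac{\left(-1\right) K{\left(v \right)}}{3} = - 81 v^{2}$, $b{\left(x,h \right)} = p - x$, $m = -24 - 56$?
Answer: $\sqrt{-49099 + 8 \sqrt{60281}} \approx 217.11 i$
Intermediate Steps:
$m = -80$
$b{\left(x,h \right)} = 3 - x$
$K{\left(v \right)} = 243 v^{2}$ ($K{\left(v \right)} = - 3 \left(- 81 v^{2}\right) = 243 v^{2}$)
$\sqrt{\sqrt{b{\left(-113,m \right)} + K{\left(-76 - 50 \right)}} - 49099} = \sqrt{\sqrt{\left(3 - -113\right) + 243 \left(-76 - 50\right)^{2}} - 49099} = \sqrt{\sqrt{\left(3 + 113\right) + 243 \left(-126\right)^{2}} - 49099} = \sqrt{\sqrt{116 + 243 \cdot 15876} - 49099} = \sqrt{\sqrt{116 + 3857868} - 49099} = \sqrt{\sqrt{3857984} - 49099} = \sqrt{8 \sqrt{60281} - 49099} = \sqrt{-49099 + 8 \sqrt{60281}}$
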